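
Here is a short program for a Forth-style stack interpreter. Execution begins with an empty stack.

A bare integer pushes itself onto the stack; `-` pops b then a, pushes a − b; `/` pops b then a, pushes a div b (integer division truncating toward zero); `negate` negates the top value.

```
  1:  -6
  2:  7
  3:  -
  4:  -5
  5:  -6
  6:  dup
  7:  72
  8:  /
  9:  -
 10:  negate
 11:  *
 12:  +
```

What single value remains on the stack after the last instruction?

-6     → [-6]
7      → [-6, 7]
-      → [-13]
-5     → [-13, -5]
-6     → [-13, -5, -6]
dup    → [-13, -5, -6, -6]
72     → [-13, -5, -6, -6, 72]
/      → [-13, -5, -6, 0]
-      → [-13, -5, -6]
negate → [-13, -5, 6]
*      → [-13, -30]
+      → [-43]

-43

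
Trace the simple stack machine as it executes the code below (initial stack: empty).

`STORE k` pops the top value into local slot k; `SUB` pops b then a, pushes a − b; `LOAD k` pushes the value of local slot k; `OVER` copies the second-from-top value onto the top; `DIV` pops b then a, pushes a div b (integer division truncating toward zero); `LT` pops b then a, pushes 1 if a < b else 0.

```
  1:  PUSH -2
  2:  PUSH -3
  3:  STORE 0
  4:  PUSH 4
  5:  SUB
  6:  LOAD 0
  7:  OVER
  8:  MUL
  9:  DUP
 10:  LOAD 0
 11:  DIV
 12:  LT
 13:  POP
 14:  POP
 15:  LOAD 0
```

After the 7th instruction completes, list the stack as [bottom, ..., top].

PUSH -2 → -2
PUSH -3 → -2 -3
STORE 0 → -2
PUSH 4  → -2 4
SUB     → -6
LOAD 0  → -6 -3
OVER    → -6 -3 -6

[-6, -3, -6]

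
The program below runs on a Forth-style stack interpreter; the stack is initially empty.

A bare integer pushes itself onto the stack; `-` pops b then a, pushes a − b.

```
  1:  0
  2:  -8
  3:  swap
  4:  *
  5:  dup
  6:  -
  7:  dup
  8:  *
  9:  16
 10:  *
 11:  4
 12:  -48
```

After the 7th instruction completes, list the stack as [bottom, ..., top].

0    : [0]
-8   : [0, -8]
swap : [-8, 0]
*    : [0]
dup  : [0, 0]
-    : [0]
dup  : [0, 0]

[0, 0]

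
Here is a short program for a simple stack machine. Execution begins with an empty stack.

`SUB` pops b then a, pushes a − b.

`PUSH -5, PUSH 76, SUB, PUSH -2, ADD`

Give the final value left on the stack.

PUSH -5 → -5
PUSH 76 → -5 76
SUB     → -81
PUSH -2 → -81 -2
ADD     → -83

-83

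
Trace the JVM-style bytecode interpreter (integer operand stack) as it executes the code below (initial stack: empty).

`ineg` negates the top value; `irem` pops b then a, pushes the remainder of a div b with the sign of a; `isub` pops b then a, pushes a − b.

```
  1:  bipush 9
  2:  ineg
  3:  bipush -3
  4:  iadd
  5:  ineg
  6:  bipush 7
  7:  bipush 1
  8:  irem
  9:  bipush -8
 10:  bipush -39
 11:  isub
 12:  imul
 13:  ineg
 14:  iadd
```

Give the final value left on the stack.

bipush 9    9
ineg        -9
bipush -3   -9 -3
iadd        -12
ineg        12
bipush 7    12 7
bipush 1    12 7 1
irem        12 0
bipush -8   12 0 -8
bipush -39  12 0 -8 -39
isub        12 0 31
imul        12 0
ineg        12 0
iadd        12

12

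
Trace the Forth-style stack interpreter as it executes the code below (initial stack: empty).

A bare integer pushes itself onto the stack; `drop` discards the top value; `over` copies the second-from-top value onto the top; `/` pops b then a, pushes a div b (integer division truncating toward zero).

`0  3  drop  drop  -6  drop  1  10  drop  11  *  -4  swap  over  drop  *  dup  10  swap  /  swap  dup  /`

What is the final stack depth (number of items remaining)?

2

0    : [0]
3    : [0, 3]
drop : [0]
drop : []
-6   : [-6]
drop : []
1    : [1]
10   : [1, 10]
drop : [1]
11   : [1, 11]
*    : [11]
-4   : [11, -4]
swap : [-4, 11]
over : [-4, 11, -4]
drop : [-4, 11]
*    : [-44]
dup  : [-44, -44]
10   : [-44, -44, 10]
swap : [-44, 10, -44]
/    : [-44, 0]
swap : [0, -44]
dup  : [0, -44, -44]
/    : [0, 1]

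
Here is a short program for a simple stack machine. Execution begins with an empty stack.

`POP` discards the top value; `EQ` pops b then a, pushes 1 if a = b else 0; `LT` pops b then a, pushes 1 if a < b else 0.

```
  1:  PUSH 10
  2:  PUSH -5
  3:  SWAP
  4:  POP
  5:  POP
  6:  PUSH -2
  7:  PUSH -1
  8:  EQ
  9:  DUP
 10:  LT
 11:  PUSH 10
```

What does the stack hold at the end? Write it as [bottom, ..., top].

PUSH 10 → [10]
PUSH -5 → [10, -5]
SWAP    → [-5, 10]
POP     → [-5]
POP     → []
PUSH -2 → [-2]
PUSH -1 → [-2, -1]
EQ      → [0]
DUP     → [0, 0]
LT      → [0]
PUSH 10 → [0, 10]

[0, 10]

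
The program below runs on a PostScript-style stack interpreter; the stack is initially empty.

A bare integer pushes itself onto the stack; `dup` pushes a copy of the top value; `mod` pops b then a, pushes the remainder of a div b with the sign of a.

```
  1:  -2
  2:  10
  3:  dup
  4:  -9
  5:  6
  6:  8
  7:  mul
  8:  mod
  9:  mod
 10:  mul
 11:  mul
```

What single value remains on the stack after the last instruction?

-2  -> [-2]
10  -> [-2, 10]
dup -> [-2, 10, 10]
-9  -> [-2, 10, 10, -9]
6   -> [-2, 10, 10, -9, 6]
8   -> [-2, 10, 10, -9, 6, 8]
mul -> [-2, 10, 10, -9, 48]
mod -> [-2, 10, 10, -9]
mod -> [-2, 10, 1]
mul -> [-2, 10]
mul -> [-20]

-20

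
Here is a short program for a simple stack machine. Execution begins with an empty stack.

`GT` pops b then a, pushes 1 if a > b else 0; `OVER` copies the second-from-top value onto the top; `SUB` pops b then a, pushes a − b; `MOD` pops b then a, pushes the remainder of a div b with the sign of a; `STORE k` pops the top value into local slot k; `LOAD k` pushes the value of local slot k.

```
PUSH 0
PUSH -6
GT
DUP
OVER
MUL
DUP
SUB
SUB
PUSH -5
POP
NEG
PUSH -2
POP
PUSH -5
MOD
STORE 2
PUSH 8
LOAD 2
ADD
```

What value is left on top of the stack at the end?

7

PUSH 0  : [0]
PUSH -6 : [0, -6]
GT      : [1]
DUP     : [1, 1]
OVER    : [1, 1, 1]
MUL     : [1, 1]
DUP     : [1, 1, 1]
SUB     : [1, 0]
SUB     : [1]
PUSH -5 : [1, -5]
POP     : [1]
NEG     : [-1]
PUSH -2 : [-1, -2]
POP     : [-1]
PUSH -5 : [-1, -5]
MOD     : [-1]
STORE 2 : []
PUSH 8  : [8]
LOAD 2  : [8, -1]
ADD     : [7]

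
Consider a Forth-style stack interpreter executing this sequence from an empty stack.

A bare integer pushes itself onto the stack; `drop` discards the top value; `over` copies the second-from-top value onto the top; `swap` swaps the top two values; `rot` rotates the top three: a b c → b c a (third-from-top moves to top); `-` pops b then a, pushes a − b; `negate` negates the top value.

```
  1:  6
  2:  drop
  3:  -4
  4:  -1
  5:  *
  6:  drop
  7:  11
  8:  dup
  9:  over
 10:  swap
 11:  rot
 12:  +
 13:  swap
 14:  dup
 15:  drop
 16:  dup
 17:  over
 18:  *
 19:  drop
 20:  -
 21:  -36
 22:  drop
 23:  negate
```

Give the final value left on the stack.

6       6
drop    (empty)
-4      -4
-1      -4 -1
*       4
drop    (empty)
11      11
dup     11 11
over    11 11 11
swap    11 11 11
rot     11 11 11
+       11 22
swap    22 11
dup     22 11 11
drop    22 11
dup     22 11 11
over    22 11 11 11
*       22 11 121
drop    22 11
-       11
-36     11 -36
drop    11
negate  -11

-11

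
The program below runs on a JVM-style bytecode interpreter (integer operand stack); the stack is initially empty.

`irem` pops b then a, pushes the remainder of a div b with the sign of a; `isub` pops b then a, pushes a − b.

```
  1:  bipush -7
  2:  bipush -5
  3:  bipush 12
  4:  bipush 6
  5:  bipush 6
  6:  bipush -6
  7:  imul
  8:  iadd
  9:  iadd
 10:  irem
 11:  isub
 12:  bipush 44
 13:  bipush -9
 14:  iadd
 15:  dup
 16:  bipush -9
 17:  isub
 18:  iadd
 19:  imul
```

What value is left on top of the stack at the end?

-158

bipush -7 → [-7]
bipush -5 → [-7, -5]
bipush 12 → [-7, -5, 12]
bipush 6  → [-7, -5, 12, 6]
bipush 6  → [-7, -5, 12, 6, 6]
bipush -6 → [-7, -5, 12, 6, 6, -6]
imul      → [-7, -5, 12, 6, -36]
iadd      → [-7, -5, 12, -30]
iadd      → [-7, -5, -18]
irem      → [-7, -5]
isub      → [-2]
bipush 44 → [-2, 44]
bipush -9 → [-2, 44, -9]
iadd      → [-2, 35]
dup       → [-2, 35, 35]
bipush -9 → [-2, 35, 35, -9]
isub      → [-2, 35, 44]
iadd      → [-2, 79]
imul      → [-158]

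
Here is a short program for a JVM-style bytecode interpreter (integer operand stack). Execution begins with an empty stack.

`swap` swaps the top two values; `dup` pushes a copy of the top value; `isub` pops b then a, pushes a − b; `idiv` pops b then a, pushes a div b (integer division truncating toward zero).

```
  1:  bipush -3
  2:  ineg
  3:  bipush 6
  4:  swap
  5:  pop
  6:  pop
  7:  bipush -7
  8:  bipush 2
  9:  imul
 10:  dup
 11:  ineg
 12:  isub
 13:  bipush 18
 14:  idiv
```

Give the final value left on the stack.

bipush -3 → -3
ineg      → 3
bipush 6  → 3 6
swap      → 6 3
pop       → 6
pop       → (empty)
bipush -7 → -7
bipush 2  → -7 2
imul      → -14
dup       → -14 -14
ineg      → -14 14
isub      → -28
bipush 18 → -28 18
idiv      → -1

-1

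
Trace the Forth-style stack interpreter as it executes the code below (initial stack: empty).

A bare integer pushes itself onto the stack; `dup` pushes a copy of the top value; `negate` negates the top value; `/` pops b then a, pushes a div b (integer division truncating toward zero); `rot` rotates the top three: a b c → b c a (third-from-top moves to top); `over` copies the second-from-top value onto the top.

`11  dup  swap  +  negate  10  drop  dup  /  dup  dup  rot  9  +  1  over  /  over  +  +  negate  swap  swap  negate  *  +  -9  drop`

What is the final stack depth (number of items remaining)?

1

11     : [11]
dup    : [11, 11]
swap   : [11, 11]
+      : [22]
negate : [-22]
10     : [-22, 10]
drop   : [-22]
dup    : [-22, -22]
/      : [1]
dup    : [1, 1]
dup    : [1, 1, 1]
rot    : [1, 1, 1]
9      : [1, 1, 1, 9]
+      : [1, 1, 10]
1      : [1, 1, 10, 1]
over   : [1, 1, 10, 1, 10]
/      : [1, 1, 10, 0]
over   : [1, 1, 10, 0, 10]
+      : [1, 1, 10, 10]
+      : [1, 1, 20]
negate : [1, 1, -20]
swap   : [1, -20, 1]
swap   : [1, 1, -20]
negate : [1, 1, 20]
*      : [1, 20]
+      : [21]
-9     : [21, -9]
drop   : [21]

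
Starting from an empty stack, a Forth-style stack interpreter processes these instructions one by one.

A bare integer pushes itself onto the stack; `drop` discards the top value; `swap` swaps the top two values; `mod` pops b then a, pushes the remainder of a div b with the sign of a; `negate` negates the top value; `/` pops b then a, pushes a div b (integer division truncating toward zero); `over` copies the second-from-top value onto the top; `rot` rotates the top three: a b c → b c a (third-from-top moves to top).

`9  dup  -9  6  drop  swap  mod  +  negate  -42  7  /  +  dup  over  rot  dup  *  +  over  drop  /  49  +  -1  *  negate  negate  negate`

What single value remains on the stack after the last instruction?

49

9       [9]
dup     [9, 9]
-9      [9, 9, -9]
6       [9, 9, -9, 6]
drop    [9, 9, -9]
swap    [9, -9, 9]
mod     [9, 0]
+       [9]
negate  [-9]
-42     [-9, -42]
7       [-9, -42, 7]
/       [-9, -6]
+       [-15]
dup     [-15, -15]
over    [-15, -15, -15]
rot     [-15, -15, -15]
dup     [-15, -15, -15, -15]
*       [-15, -15, 225]
+       [-15, 210]
over    [-15, 210, -15]
drop    [-15, 210]
/       [0]
49      [0, 49]
+       [49]
-1      [49, -1]
*       [-49]
negate  [49]
negate  [-49]
negate  [49]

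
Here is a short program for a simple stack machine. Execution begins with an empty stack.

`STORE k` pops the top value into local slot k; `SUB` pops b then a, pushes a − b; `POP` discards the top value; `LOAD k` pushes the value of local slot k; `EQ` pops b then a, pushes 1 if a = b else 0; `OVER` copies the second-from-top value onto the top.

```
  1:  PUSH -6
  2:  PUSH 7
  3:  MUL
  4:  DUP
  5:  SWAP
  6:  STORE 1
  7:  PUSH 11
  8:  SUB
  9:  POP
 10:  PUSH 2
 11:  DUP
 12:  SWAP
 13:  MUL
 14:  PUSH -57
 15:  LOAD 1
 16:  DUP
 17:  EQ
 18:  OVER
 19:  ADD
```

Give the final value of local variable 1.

-42

PUSH -6  → -6
PUSH 7   → -6 7
MUL      → -42
DUP      → -42 -42
SWAP     → -42 -42
STORE 1  → -42
PUSH 11  → -42 11
SUB      → -53
POP      → (empty)
PUSH 2   → 2
DUP      → 2 2
SWAP     → 2 2
MUL      → 4
PUSH -57 → 4 -57
LOAD 1   → 4 -57 -42
DUP      → 4 -57 -42 -42
EQ       → 4 -57 1
OVER     → 4 -57 1 -57
ADD      → 4 -57 -56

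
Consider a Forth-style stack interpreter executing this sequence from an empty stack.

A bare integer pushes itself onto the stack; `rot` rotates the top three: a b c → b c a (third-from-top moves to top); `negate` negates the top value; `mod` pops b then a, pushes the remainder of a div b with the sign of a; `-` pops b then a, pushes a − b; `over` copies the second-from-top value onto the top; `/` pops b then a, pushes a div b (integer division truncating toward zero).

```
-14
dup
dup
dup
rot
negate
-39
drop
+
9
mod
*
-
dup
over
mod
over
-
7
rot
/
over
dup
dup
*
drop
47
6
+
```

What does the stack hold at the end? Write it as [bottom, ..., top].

[14, 0, 14, 53]

-14    : [-14]
dup    : [-14, -14]
dup    : [-14, -14, -14]
dup    : [-14, -14, -14, -14]
rot    : [-14, -14, -14, -14]
negate : [-14, -14, -14, 14]
-39    : [-14, -14, -14, 14, -39]
drop   : [-14, -14, -14, 14]
+      : [-14, -14, 0]
9      : [-14, -14, 0, 9]
mod    : [-14, -14, 0]
*      : [-14, 0]
-      : [-14]
dup    : [-14, -14]
over   : [-14, -14, -14]
mod    : [-14, 0]
over   : [-14, 0, -14]
-      : [-14, 14]
7      : [-14, 14, 7]
rot    : [14, 7, -14]
/      : [14, 0]
over   : [14, 0, 14]
dup    : [14, 0, 14, 14]
dup    : [14, 0, 14, 14, 14]
*      : [14, 0, 14, 196]
drop   : [14, 0, 14]
47     : [14, 0, 14, 47]
6      : [14, 0, 14, 47, 6]
+      : [14, 0, 14, 53]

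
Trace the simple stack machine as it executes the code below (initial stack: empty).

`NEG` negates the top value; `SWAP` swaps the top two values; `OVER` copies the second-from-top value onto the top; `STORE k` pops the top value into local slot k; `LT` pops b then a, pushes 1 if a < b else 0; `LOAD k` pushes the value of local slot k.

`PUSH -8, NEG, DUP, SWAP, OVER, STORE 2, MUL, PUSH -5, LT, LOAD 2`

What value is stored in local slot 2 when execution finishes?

PUSH -8 -> [-8]
NEG     -> [8]
DUP     -> [8, 8]
SWAP    -> [8, 8]
OVER    -> [8, 8, 8]
STORE 2 -> [8, 8]
MUL     -> [64]
PUSH -5 -> [64, -5]
LT      -> [0]
LOAD 2  -> [0, 8]

8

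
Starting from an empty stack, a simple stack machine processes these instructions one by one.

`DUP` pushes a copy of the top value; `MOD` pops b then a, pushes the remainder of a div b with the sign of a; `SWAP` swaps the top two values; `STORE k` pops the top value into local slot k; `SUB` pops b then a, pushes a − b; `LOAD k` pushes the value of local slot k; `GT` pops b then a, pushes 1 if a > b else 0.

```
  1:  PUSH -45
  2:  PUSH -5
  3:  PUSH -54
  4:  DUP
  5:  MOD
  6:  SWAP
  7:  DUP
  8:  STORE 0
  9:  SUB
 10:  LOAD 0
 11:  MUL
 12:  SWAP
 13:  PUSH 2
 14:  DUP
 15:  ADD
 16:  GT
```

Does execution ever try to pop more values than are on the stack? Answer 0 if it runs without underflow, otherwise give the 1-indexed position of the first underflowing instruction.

0

PUSH -45 : -45
PUSH -5  : -45 -5
PUSH -54 : -45 -5 -54
DUP      : -45 -5 -54 -54
MOD      : -45 -5 0
SWAP     : -45 0 -5
DUP      : -45 0 -5 -5
STORE 0  : -45 0 -5
SUB      : -45 5
LOAD 0   : -45 5 -5
MUL      : -45 -25
SWAP     : -25 -45
PUSH 2   : -25 -45 2
DUP      : -25 -45 2 2
ADD      : -25 -45 4
GT       : -25 0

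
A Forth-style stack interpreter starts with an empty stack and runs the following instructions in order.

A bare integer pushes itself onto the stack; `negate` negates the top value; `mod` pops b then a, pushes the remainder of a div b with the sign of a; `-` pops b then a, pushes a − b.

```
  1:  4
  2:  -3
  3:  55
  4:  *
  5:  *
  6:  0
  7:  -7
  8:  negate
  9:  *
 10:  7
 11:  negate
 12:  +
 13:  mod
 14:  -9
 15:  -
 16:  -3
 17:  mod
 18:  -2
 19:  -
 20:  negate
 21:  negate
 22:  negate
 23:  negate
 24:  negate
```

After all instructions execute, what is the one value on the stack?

4       [4]
-3      [4, -3]
55      [4, -3, 55]
*       [4, -165]
*       [-660]
0       [-660, 0]
-7      [-660, 0, -7]
negate  [-660, 0, 7]
*       [-660, 0]
7       [-660, 0, 7]
negate  [-660, 0, -7]
+       [-660, -7]
mod     [-2]
-9      [-2, -9]
-       [7]
-3      [7, -3]
mod     [1]
-2      [1, -2]
-       [3]
negate  [-3]
negate  [3]
negate  [-3]
negate  [3]
negate  [-3]

-3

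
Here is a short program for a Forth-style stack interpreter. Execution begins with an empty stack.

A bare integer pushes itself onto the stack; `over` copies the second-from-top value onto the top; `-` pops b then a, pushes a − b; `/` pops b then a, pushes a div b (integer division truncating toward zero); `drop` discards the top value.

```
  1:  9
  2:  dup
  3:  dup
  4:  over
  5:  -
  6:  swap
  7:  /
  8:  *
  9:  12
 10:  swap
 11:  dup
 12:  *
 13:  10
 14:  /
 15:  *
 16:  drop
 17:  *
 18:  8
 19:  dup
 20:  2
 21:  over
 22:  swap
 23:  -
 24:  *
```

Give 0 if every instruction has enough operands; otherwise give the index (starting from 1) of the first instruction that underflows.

17

9    : [9]
dup  : [9, 9]
dup  : [9, 9, 9]
over : [9, 9, 9, 9]
-    : [9, 9, 0]
swap : [9, 0, 9]
/    : [9, 0]
*    : [0]
12   : [0, 12]
swap : [12, 0]
dup  : [12, 0, 0]
*    : [12, 0]
10   : [12, 0, 10]
/    : [12, 0]
*    : [0]
drop : []
*  — needs 2 operands, stack has 0 → underflow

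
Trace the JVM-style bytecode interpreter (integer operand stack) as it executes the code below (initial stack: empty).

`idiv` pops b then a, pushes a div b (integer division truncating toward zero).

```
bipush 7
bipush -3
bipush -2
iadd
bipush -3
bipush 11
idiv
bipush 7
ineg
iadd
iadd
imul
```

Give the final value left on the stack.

-84

bipush 7   7
bipush -3  7 -3
bipush -2  7 -3 -2
iadd       7 -5
bipush -3  7 -5 -3
bipush 11  7 -5 -3 11
idiv       7 -5 0
bipush 7   7 -5 0 7
ineg       7 -5 0 -7
iadd       7 -5 -7
iadd       7 -12
imul       -84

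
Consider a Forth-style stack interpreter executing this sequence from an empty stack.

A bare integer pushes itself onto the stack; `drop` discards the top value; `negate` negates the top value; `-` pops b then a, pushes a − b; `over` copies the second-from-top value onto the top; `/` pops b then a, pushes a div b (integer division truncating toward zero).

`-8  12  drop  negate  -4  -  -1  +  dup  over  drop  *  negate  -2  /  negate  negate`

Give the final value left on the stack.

60

-8     -> -8
12     -> -8 12
drop   -> -8
negate -> 8
-4     -> 8 -4
-      -> 12
-1     -> 12 -1
+      -> 11
dup    -> 11 11
over   -> 11 11 11
drop   -> 11 11
*      -> 121
negate -> -121
-2     -> -121 -2
/      -> 60
negate -> -60
negate -> 60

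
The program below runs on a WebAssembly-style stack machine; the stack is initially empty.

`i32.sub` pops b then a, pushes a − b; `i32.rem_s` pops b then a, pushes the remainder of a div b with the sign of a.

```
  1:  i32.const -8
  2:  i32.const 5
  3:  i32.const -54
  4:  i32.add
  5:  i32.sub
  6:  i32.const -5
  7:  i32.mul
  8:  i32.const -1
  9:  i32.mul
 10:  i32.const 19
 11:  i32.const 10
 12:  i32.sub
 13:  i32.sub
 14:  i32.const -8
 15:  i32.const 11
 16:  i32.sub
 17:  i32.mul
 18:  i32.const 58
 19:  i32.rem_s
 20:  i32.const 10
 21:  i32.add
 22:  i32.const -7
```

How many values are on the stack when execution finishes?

2

i32.const -8  -> -8
i32.const 5   -> -8 5
i32.const -54 -> -8 5 -54
i32.add       -> -8 -49
i32.sub       -> 41
i32.const -5  -> 41 -5
i32.mul       -> -205
i32.const -1  -> -205 -1
i32.mul       -> 205
i32.const 19  -> 205 19
i32.const 10  -> 205 19 10
i32.sub       -> 205 9
i32.sub       -> 196
i32.const -8  -> 196 -8
i32.const 11  -> 196 -8 11
i32.sub       -> 196 -19
i32.mul       -> -3724
i32.const 58  -> -3724 58
i32.rem_s     -> -12
i32.const 10  -> -12 10
i32.add       -> -2
i32.const -7  -> -2 -7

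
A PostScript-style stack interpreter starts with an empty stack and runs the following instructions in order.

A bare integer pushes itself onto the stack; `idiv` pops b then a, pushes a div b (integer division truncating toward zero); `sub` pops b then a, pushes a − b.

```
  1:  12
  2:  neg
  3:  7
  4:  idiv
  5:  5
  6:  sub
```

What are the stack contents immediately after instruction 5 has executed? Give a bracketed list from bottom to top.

12   : 12
neg  : -12
7    : -12 7
idiv : -1
5    : -1 5

[-1, 5]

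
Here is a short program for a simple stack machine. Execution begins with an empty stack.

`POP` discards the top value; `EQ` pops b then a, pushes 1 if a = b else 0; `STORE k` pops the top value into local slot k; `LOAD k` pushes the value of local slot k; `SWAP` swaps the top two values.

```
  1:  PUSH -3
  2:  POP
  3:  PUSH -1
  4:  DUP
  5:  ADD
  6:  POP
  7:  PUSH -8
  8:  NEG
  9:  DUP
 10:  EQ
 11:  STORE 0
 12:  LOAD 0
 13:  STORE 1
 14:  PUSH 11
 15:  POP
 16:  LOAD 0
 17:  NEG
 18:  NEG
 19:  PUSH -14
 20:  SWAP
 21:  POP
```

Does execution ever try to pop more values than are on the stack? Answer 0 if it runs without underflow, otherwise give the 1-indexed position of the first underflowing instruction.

0

PUSH -3  → [-3]
POP      → []
PUSH -1  → [-1]
DUP      → [-1, -1]
ADD      → [-2]
POP      → []
PUSH -8  → [-8]
NEG      → [8]
DUP      → [8, 8]
EQ       → [1]
STORE 0  → []
LOAD 0   → [1]
STORE 1  → []
PUSH 11  → [11]
POP      → []
LOAD 0   → [1]
NEG      → [-1]
NEG      → [1]
PUSH -14 → [1, -14]
SWAP     → [-14, 1]
POP      → [-14]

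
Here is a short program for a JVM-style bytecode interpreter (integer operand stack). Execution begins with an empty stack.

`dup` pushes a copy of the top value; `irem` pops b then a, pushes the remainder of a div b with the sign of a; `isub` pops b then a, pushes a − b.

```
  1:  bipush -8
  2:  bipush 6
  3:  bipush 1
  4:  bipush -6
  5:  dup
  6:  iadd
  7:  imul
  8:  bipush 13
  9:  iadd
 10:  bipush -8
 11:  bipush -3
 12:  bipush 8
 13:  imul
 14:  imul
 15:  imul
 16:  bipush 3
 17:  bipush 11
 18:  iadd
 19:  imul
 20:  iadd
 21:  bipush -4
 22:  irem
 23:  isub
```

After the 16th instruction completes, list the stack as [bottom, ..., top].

[-8, 6, 192, 3]

bipush -8  [-8]
bipush 6   [-8, 6]
bipush 1   [-8, 6, 1]
bipush -6  [-8, 6, 1, -6]
dup        [-8, 6, 1, -6, -6]
iadd       [-8, 6, 1, -12]
imul       [-8, 6, -12]
bipush 13  [-8, 6, -12, 13]
iadd       [-8, 6, 1]
bipush -8  [-8, 6, 1, -8]
bipush -3  [-8, 6, 1, -8, -3]
bipush 8   [-8, 6, 1, -8, -3, 8]
imul       [-8, 6, 1, -8, -24]
imul       [-8, 6, 1, 192]
imul       [-8, 6, 192]
bipush 3   [-8, 6, 192, 3]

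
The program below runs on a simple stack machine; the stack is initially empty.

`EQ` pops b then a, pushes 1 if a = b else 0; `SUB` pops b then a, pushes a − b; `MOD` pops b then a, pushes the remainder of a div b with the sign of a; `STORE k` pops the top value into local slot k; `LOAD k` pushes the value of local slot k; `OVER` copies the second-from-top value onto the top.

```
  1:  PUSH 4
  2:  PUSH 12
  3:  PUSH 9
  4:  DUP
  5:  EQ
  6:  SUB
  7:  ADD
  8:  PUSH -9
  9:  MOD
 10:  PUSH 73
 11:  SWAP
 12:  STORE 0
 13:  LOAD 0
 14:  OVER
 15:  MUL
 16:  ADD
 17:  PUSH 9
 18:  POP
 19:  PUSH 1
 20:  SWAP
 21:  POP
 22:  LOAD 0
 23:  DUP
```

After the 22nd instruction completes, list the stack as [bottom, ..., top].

[1, 6]

PUSH 4  -> [4]
PUSH 12 -> [4, 12]
PUSH 9  -> [4, 12, 9]
DUP     -> [4, 12, 9, 9]
EQ      -> [4, 12, 1]
SUB     -> [4, 11]
ADD     -> [15]
PUSH -9 -> [15, -9]
MOD     -> [6]
PUSH 73 -> [6, 73]
SWAP    -> [73, 6]
STORE 0 -> [73]
LOAD 0  -> [73, 6]
OVER    -> [73, 6, 73]
MUL     -> [73, 438]
ADD     -> [511]
PUSH 9  -> [511, 9]
POP     -> [511]
PUSH 1  -> [511, 1]
SWAP    -> [1, 511]
POP     -> [1]
LOAD 0  -> [1, 6]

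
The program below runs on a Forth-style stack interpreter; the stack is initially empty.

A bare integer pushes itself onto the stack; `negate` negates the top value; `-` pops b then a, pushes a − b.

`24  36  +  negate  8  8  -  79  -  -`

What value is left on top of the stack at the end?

24     : 24
36     : 24 36
+      : 60
negate : -60
8      : -60 8
8      : -60 8 8
-      : -60 0
79     : -60 0 79
-      : -60 -79
-      : 19

19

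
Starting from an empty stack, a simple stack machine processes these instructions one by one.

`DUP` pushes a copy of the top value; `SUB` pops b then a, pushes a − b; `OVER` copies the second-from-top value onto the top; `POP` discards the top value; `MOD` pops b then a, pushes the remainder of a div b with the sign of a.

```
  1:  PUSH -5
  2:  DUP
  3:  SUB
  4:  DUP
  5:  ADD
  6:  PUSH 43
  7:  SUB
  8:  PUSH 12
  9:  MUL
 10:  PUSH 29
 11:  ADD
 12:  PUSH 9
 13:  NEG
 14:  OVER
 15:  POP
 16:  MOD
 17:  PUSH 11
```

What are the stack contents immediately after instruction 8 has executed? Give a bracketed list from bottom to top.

PUSH -5 -> -5
DUP     -> -5 -5
SUB     -> 0
DUP     -> 0 0
ADD     -> 0
PUSH 43 -> 0 43
SUB     -> -43
PUSH 12 -> -43 12

[-43, 12]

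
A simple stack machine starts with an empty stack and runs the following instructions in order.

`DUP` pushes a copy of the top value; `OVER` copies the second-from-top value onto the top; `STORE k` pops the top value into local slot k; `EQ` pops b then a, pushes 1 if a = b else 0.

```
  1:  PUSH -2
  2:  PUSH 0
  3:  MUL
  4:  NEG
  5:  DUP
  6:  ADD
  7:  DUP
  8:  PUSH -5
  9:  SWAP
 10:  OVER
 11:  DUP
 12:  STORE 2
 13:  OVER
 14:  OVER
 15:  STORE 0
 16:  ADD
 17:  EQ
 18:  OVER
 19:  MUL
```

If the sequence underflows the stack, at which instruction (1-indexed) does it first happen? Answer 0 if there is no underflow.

0

PUSH -2 → -2
PUSH 0  → -2 0
MUL     → 0
NEG     → 0
DUP     → 0 0
ADD     → 0
DUP     → 0 0
PUSH -5 → 0 0 -5
SWAP    → 0 -5 0
OVER    → 0 -5 0 -5
DUP     → 0 -5 0 -5 -5
STORE 2 → 0 -5 0 -5
OVER    → 0 -5 0 -5 0
OVER    → 0 -5 0 -5 0 -5
STORE 0 → 0 -5 0 -5 0
ADD     → 0 -5 0 -5
EQ      → 0 -5 0
OVER    → 0 -5 0 -5
MUL     → 0 -5 0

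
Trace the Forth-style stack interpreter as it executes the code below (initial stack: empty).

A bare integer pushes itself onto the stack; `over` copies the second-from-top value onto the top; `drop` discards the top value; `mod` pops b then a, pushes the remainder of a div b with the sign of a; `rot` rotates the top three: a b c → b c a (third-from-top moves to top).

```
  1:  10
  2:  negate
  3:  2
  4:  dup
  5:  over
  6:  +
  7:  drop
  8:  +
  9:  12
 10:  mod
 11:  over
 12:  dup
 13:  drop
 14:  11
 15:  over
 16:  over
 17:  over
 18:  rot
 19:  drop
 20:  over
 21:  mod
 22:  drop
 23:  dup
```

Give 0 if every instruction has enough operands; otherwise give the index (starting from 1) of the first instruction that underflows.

11

10     → [10]
negate → [-10]
2      → [-10, 2]
dup    → [-10, 2, 2]
over   → [-10, 2, 2, 2]
+      → [-10, 2, 4]
drop   → [-10, 2]
+      → [-8]
12     → [-8, 12]
mod    → [-8]
over  — needs 2 operands, stack has 1 → underflow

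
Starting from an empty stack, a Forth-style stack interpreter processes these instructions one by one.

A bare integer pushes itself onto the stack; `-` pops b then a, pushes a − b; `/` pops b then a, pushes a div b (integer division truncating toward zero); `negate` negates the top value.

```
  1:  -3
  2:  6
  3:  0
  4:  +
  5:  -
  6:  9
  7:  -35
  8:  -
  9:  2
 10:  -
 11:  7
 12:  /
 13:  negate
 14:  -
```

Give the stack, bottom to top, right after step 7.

-3   [-3]
6    [-3, 6]
0    [-3, 6, 0]
+    [-3, 6]
-    [-9]
9    [-9, 9]
-35  [-9, 9, -35]

[-9, 9, -35]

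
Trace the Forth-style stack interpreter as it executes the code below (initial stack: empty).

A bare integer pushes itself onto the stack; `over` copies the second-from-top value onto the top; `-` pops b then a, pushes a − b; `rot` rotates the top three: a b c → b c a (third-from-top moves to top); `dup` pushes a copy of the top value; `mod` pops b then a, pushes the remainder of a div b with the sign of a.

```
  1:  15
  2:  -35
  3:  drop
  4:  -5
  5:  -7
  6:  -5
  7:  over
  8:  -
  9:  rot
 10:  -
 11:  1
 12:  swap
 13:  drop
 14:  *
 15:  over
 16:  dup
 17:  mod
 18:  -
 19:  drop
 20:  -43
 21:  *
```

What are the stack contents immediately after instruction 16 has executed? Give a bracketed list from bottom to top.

[15, -7, 15, 15]

15   → 15
-35  → 15 -35
drop → 15
-5   → 15 -5
-7   → 15 -5 -7
-5   → 15 -5 -7 -5
over → 15 -5 -7 -5 -7
-    → 15 -5 -7 2
rot  → 15 -7 2 -5
-    → 15 -7 7
1    → 15 -7 7 1
swap → 15 -7 1 7
drop → 15 -7 1
*    → 15 -7
over → 15 -7 15
dup  → 15 -7 15 15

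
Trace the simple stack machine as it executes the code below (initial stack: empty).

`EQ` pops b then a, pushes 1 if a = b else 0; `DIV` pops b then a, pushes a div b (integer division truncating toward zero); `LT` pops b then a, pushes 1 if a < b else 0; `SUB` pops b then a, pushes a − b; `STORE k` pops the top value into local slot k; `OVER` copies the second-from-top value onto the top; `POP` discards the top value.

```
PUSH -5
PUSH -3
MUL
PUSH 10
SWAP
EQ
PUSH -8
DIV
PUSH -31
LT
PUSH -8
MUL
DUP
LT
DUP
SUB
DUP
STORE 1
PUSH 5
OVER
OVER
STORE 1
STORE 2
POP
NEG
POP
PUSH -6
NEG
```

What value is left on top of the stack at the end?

6

PUSH -5  → [-5]
PUSH -3  → [-5, -3]
MUL      → [15]
PUSH 10  → [15, 10]
SWAP     → [10, 15]
EQ       → [0]
PUSH -8  → [0, -8]
DIV      → [0]
PUSH -31 → [0, -31]
LT       → [0]
PUSH -8  → [0, -8]
MUL      → [0]
DUP      → [0, 0]
LT       → [0]
DUP      → [0, 0]
SUB      → [0]
DUP      → [0, 0]
STORE 1  → [0]
PUSH 5   → [0, 5]
OVER     → [0, 5, 0]
OVER     → [0, 5, 0, 5]
STORE 1  → [0, 5, 0]
STORE 2  → [0, 5]
POP      → [0]
NEG      → [0]
POP      → []
PUSH -6  → [-6]
NEG      → [6]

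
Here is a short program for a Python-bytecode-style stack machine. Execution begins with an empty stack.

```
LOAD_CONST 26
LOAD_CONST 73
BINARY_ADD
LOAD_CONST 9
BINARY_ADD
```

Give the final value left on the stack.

LOAD_CONST 26 : 26
LOAD_CONST 73 : 26 73
BINARY_ADD    : 99
LOAD_CONST 9  : 99 9
BINARY_ADD    : 108

108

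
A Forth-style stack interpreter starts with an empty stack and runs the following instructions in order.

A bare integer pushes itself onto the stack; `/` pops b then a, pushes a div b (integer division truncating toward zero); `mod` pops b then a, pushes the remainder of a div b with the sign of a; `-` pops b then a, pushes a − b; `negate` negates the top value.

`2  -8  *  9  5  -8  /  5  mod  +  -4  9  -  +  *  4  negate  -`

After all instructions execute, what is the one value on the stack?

68

2       [2]
-8      [2, -8]
*       [-16]
9       [-16, 9]
5       [-16, 9, 5]
-8      [-16, 9, 5, -8]
/       [-16, 9, 0]
5       [-16, 9, 0, 5]
mod     [-16, 9, 0]
+       [-16, 9]
-4      [-16, 9, -4]
9       [-16, 9, -4, 9]
-       [-16, 9, -13]
+       [-16, -4]
*       [64]
4       [64, 4]
negate  [64, -4]
-       [68]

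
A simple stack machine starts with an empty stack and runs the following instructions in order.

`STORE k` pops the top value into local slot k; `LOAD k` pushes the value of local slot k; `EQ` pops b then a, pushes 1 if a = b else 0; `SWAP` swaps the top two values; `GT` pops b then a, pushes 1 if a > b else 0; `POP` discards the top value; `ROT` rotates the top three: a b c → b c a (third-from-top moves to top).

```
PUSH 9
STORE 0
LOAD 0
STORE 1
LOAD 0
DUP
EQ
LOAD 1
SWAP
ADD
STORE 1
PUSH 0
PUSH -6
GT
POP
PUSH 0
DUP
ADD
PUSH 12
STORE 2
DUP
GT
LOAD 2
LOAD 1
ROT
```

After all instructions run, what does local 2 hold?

PUSH 9   9
STORE 0  (empty)
LOAD 0   9
STORE 1  (empty)
LOAD 0   9
DUP      9 9
EQ       1
LOAD 1   1 9
SWAP     9 1
ADD      10
STORE 1  (empty)
PUSH 0   0
PUSH -6  0 -6
GT       1
POP      (empty)
PUSH 0   0
DUP      0 0
ADD      0
PUSH 12  0 12
STORE 2  0
DUP      0 0
GT       0
LOAD 2   0 12
LOAD 1   0 12 10
ROT      12 10 0

12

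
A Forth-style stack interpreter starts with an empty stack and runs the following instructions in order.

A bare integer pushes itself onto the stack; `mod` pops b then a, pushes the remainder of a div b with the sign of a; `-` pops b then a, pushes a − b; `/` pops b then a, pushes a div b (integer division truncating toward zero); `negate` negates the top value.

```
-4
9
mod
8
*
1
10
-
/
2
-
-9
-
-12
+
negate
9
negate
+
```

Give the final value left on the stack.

-4     : [-4]
9      : [-4, 9]
mod    : [-4]
8      : [-4, 8]
*      : [-32]
1      : [-32, 1]
10     : [-32, 1, 10]
-      : [-32, -9]
/      : [3]
2      : [3, 2]
-      : [1]
-9     : [1, -9]
-      : [10]
-12    : [10, -12]
+      : [-2]
negate : [2]
9      : [2, 9]
negate : [2, -9]
+      : [-7]

-7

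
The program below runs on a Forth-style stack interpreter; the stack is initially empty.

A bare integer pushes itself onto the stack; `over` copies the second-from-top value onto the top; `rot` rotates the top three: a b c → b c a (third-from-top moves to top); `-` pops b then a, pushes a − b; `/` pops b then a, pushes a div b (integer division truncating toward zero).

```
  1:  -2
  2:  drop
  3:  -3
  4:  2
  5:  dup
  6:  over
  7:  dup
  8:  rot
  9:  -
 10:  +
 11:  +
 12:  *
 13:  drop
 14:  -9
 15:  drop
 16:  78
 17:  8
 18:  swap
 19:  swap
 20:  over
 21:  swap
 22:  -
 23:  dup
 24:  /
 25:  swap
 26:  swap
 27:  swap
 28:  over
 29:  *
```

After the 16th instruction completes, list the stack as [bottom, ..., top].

-2   → [-2]
drop → []
-3   → [-3]
2    → [-3, 2]
dup  → [-3, 2, 2]
over → [-3, 2, 2, 2]
dup  → [-3, 2, 2, 2, 2]
rot  → [-3, 2, 2, 2, 2]
-    → [-3, 2, 2, 0]
+    → [-3, 2, 2]
+    → [-3, 4]
*    → [-12]
drop → []
-9   → [-9]
drop → []
78   → [78]

[78]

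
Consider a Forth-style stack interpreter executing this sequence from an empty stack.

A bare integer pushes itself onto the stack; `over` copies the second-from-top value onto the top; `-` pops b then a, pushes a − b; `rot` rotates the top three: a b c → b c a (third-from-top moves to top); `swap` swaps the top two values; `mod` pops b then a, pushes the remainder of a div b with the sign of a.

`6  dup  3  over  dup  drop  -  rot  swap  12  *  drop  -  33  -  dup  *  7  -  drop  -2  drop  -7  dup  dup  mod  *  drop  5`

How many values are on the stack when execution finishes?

6    -> [6]
dup  -> [6, 6]
3    -> [6, 6, 3]
over -> [6, 6, 3, 6]
dup  -> [6, 6, 3, 6, 6]
drop -> [6, 6, 3, 6]
-    -> [6, 6, -3]
rot  -> [6, -3, 6]
swap -> [6, 6, -3]
12   -> [6, 6, -3, 12]
*    -> [6, 6, -36]
drop -> [6, 6]
-    -> [0]
33   -> [0, 33]
-    -> [-33]
dup  -> [-33, -33]
*    -> [1089]
7    -> [1089, 7]
-    -> [1082]
drop -> []
-2   -> [-2]
drop -> []
-7   -> [-7]
dup  -> [-7, -7]
dup  -> [-7, -7, -7]
mod  -> [-7, 0]
*    -> [0]
drop -> []
5    -> [5]

1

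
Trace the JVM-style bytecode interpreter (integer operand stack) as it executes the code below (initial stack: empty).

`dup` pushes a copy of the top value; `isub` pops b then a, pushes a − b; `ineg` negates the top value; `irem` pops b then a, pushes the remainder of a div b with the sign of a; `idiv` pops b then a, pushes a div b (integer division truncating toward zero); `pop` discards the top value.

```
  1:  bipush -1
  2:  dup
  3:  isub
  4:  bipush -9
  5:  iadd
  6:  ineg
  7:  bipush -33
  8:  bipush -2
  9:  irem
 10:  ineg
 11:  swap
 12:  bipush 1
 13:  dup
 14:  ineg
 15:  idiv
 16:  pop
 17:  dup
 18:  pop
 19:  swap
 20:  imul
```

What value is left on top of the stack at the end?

bipush -1  : [-1]
dup        : [-1, -1]
isub       : [0]
bipush -9  : [0, -9]
iadd       : [-9]
ineg       : [9]
bipush -33 : [9, -33]
bipush -2  : [9, -33, -2]
irem       : [9, -1]
ineg       : [9, 1]
swap       : [1, 9]
bipush 1   : [1, 9, 1]
dup        : [1, 9, 1, 1]
ineg       : [1, 9, 1, -1]
idiv       : [1, 9, -1]
pop        : [1, 9]
dup        : [1, 9, 9]
pop        : [1, 9]
swap       : [9, 1]
imul       : [9]

9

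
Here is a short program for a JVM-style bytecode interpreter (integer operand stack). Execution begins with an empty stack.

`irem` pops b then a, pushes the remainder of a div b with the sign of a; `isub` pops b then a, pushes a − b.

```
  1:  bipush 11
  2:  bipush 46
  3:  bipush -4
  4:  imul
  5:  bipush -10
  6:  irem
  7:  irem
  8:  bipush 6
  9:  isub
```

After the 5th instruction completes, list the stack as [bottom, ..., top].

bipush 11  -> [11]
bipush 46  -> [11, 46]
bipush -4  -> [11, 46, -4]
imul       -> [11, -184]
bipush -10 -> [11, -184, -10]

[11, -184, -10]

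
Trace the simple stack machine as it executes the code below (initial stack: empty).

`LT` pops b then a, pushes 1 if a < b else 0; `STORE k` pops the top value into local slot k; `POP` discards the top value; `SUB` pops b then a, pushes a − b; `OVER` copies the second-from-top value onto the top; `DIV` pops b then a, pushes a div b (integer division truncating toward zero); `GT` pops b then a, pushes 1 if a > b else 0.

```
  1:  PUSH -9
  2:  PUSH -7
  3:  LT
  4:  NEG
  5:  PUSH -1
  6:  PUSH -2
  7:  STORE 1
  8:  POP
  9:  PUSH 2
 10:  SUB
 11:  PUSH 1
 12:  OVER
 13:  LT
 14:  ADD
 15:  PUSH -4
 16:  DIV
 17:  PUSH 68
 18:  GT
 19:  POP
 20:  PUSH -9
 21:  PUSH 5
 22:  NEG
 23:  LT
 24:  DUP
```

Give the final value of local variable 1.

PUSH -9  [-9]
PUSH -7  [-9, -7]
LT       [1]
NEG      [-1]
PUSH -1  [-1, -1]
PUSH -2  [-1, -1, -2]
STORE 1  [-1, -1]
POP      [-1]
PUSH 2   [-1, 2]
SUB      [-3]
PUSH 1   [-3, 1]
OVER     [-3, 1, -3]
LT       [-3, 0]
ADD      [-3]
PUSH -4  [-3, -4]
DIV      [0]
PUSH 68  [0, 68]
GT       [0]
POP      []
PUSH -9  [-9]
PUSH 5   [-9, 5]
NEG      [-9, -5]
LT       [1]
DUP      [1, 1]

-2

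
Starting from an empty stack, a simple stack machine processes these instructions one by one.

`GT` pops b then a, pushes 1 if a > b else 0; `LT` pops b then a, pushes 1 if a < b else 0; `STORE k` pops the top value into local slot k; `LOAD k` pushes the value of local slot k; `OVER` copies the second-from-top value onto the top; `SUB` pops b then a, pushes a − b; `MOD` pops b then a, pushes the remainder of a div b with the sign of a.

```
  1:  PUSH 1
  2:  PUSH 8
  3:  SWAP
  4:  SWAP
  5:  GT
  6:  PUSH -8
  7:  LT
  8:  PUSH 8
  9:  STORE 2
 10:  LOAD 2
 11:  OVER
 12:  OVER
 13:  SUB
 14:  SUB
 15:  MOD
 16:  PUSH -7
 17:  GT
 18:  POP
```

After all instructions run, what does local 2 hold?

8

PUSH 1  : 1
PUSH 8  : 1 8
SWAP    : 8 1
SWAP    : 1 8
GT      : 0
PUSH -8 : 0 -8
LT      : 0
PUSH 8  : 0 8
STORE 2 : 0
LOAD 2  : 0 8
OVER    : 0 8 0
OVER    : 0 8 0 8
SUB     : 0 8 -8
SUB     : 0 16
MOD     : 0
PUSH -7 : 0 -7
GT      : 1
POP     : (empty)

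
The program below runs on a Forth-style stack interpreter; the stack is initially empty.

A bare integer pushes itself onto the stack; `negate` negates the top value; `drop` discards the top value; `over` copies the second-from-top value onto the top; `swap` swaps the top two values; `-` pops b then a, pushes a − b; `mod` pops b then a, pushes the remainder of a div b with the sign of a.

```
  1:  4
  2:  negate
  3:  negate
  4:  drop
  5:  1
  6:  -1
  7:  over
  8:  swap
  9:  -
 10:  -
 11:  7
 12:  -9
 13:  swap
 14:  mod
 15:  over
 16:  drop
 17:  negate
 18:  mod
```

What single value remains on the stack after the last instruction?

4      -> [4]
negate -> [-4]
negate -> [4]
drop   -> []
1      -> [1]
-1     -> [1, -1]
over   -> [1, -1, 1]
swap   -> [1, 1, -1]
-      -> [1, 2]
-      -> [-1]
7      -> [-1, 7]
-9     -> [-1, 7, -9]
swap   -> [-1, -9, 7]
mod    -> [-1, -2]
over   -> [-1, -2, -1]
drop   -> [-1, -2]
negate -> [-1, 2]
mod    -> [-1]

-1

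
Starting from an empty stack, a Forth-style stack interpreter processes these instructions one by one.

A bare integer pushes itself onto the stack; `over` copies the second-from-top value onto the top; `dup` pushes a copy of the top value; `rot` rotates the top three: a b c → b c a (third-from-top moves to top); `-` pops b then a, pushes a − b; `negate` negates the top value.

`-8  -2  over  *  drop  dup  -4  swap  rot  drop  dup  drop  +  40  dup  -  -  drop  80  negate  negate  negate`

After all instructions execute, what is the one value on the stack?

-8     -> -8
-2     -> -8 -2
over   -> -8 -2 -8
*      -> -8 16
drop   -> -8
dup    -> -8 -8
-4     -> -8 -8 -4
swap   -> -8 -4 -8
rot    -> -4 -8 -8
drop   -> -4 -8
dup    -> -4 -8 -8
drop   -> -4 -8
+      -> -12
40     -> -12 40
dup    -> -12 40 40
-      -> -12 0
-      -> -12
drop   -> (empty)
80     -> 80
negate -> -80
negate -> 80
negate -> -80

-80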